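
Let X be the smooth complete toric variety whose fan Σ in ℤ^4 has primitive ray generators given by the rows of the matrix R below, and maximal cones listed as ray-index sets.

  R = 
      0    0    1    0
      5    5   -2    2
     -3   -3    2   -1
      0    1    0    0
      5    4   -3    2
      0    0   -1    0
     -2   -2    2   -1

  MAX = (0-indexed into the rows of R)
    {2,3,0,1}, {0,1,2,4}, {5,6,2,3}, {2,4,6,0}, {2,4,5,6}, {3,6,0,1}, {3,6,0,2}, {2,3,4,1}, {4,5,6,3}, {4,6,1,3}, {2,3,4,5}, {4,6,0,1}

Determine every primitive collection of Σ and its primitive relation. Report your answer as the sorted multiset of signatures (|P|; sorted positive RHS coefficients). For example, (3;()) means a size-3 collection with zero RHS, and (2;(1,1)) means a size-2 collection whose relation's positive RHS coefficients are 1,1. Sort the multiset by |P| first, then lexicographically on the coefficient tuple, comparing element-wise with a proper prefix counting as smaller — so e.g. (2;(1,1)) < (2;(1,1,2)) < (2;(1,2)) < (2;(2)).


5 minimal non-faces of Δ(Σ) (on 7 rays):

  P = {0,5}:  v_{0} + v_{5} = 0 — sig = (2;())
  P = {1,5}:  v_{1} + v_{5} = v_{3} + v_{4} — sig = (2;(1,1))
  P = {0,3,4}:  v_{0} + v_{3} + v_{4} = v_{1} — sig = (3;(1))
  P = {1,2,6}:  v_{1} + v_{2} + v_{6} = 2·v_{0} — sig = (3;(2))
  P = {2,3,4,6}:  v_{2} + v_{3} + v_{4} + v_{6} = v_{0} — sig = (4;(1))

Hence PRS(X_Σ) =
    |P|=2: 2 collections, coeffs (), (1,1)
    |P|=3: 2 collections, coeffs (1), (2)
    |P|=4: 1 collection, coeffs (1)


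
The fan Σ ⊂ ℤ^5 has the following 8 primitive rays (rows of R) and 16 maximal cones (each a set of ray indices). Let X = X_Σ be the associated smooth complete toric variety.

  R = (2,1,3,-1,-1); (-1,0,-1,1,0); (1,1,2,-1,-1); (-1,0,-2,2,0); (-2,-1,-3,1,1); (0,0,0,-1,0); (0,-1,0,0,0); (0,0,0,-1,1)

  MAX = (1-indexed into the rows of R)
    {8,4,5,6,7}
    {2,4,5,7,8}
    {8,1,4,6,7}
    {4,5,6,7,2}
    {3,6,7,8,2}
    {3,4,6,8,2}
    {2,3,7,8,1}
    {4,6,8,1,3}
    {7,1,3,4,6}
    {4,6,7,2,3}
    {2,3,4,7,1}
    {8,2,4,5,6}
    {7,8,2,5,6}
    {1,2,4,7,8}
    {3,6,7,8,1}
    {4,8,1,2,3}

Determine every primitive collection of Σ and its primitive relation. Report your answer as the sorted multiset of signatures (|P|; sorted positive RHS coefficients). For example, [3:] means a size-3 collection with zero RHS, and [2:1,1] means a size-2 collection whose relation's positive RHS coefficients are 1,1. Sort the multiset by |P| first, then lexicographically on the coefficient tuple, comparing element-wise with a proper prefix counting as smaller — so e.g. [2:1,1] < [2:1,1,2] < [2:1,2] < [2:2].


Primitive collections (5):

  • {1,5}:  v_{1} + v_{5} = 0  →  sig = [2:]
  • {3,5}:  v_{3} + v_{5} = v_{2} + v_{6}  →  sig = [2:1,1]
  • {1,2,6}:  v_{1} + v_{2} + v_{6} = v_{3}  →  sig = [3:1]
  • {3,4,7,8}:  v_{3} + v_{4} + v_{7} + v_{8} = 0  →  sig = [4:]
  • {2,4,6,7,8}:  v_{2} + v_{4} + v_{6} + v_{7} + v_{8} = v_{5}  →  sig = [5:1]

so the primitive-relation signature multiset is
{ [2:],  [2:1,1],  [3:1],  [4:],  [5:1] }


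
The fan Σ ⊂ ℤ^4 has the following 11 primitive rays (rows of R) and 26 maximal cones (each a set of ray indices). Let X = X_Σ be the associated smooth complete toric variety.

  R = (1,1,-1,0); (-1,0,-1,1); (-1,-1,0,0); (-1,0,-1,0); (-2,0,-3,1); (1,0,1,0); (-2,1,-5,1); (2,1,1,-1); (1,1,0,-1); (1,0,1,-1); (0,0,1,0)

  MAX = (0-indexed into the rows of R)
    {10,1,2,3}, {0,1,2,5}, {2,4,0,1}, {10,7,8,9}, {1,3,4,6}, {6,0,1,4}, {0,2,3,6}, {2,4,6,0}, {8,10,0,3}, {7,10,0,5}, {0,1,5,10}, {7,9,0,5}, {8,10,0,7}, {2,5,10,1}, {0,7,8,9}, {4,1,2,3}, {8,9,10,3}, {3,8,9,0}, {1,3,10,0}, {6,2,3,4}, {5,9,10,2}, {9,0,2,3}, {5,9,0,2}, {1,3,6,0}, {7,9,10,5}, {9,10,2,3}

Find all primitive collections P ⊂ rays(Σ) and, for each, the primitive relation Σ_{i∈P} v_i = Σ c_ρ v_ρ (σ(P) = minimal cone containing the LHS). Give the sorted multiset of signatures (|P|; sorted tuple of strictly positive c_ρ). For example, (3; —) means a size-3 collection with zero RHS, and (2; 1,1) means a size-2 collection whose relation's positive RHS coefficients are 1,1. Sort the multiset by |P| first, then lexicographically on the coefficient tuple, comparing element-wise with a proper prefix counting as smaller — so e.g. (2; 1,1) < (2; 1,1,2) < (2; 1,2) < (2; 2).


The 23 primitive collections of Σ (r=11, n=4):

  P={1,9}:  v_{1} + v_{9} = 0 — sig = (2; —)
  P={3,5}:  v_{3} + v_{5} = 0 — sig = (2; —)
  P={2,7}:  v_{2} + v_{7} = v_{9} — sig = (2; 1)
  P={3,7}:  v_{3} + v_{7} = v_{8} — sig = (2; 1)
  P={5,8}:  v_{5} + v_{8} = v_{7} — sig = (2; 1)
  P={1,7}:  v_{1} + v_{7} = v_{0} + v_{10} — sig = (2; 1,1)
  P={2,8}:  v_{2} + v_{8} = v_{3} + v_{9} — sig = (2; 1,1)
  P={4,7}:  v_{4} + v_{7} = v_{0} + v_{3} — sig = (2; 1,1)
  P={4,10}:  v_{4} + v_{10} = v_{1} + v_{3} — sig = (2; 1,1)
  P={5,6}:  v_{5} + v_{6} = v_{0} + v_{4} — sig = (2; 1,1)
  P={1,8}:  v_{1} + v_{8} = v_{0} + v_{3} + v_{10} — sig = (2; 1,1,1)
  P={4,5}:  v_{4} + v_{5} = v_{0} + v_{1} + v_{2} — sig = (2; 1,1,1)
  P={4,9}:  v_{4} + v_{9} = v_{0} + v_{2} + v_{3} — sig = (2; 1,1,1)
  P={6,10}:  v_{6} + v_{10} = v_{0} + v_{1} + 2·v_{3} — sig = (2; 1,1,2)
  P={4,8}:  v_{4} + v_{8} = v_{0} + 2·v_{3} — sig = (2; 1,2)
  P={6,9}:  v_{6} + v_{9} = 2·v_{0} + v_{2} + 2·v_{3} — sig = (2; 1,2,2)
  P={6,7}:  v_{6} + v_{7} = 2·v_{0} + 2·v_{3} — sig = (2; 2,2)
  P={6,8}:  v_{6} + v_{8} = 2·v_{0} + 3·v_{3} — sig = (2; 2,3)
  P={0,2,10}:  v_{0} + v_{2} + v_{10} = 0 — sig = (3; —)
  P={0,3,4}:  v_{0} + v_{3} + v_{4} = v_{6} — sig = (3; 1)
  P={0,9,10}:  v_{0} + v_{9} + v_{10} = v_{7} — sig = (3; 1)
  P={1,2,6}:  v_{1} + v_{2} + v_{6} = 2·v_{4} — sig = (3; 2)
  P={0,1,2,3}:  v_{0} + v_{1} + v_{2} + v_{3} = v_{4} — sig = (4; 1)

Sorted signature multiset PRS(X):
    (2; —)
    (2; —)
    (2; 1)
    (2; 1)
    (2; 1)
    (2; 1,1)
    (2; 1,1)
    (2; 1,1)
    (2; 1,1)
    (2; 1,1)
    (2; 1,1,1)
    (2; 1,1,1)
    (2; 1,1,1)
    (2; 1,1,2)
    (2; 1,2)
    (2; 1,2,2)
    (2; 2,2)
    (2; 2,3)
    (3; —)
    (3; 1)
    (3; 1)
    (3; 2)
    (4; 1)


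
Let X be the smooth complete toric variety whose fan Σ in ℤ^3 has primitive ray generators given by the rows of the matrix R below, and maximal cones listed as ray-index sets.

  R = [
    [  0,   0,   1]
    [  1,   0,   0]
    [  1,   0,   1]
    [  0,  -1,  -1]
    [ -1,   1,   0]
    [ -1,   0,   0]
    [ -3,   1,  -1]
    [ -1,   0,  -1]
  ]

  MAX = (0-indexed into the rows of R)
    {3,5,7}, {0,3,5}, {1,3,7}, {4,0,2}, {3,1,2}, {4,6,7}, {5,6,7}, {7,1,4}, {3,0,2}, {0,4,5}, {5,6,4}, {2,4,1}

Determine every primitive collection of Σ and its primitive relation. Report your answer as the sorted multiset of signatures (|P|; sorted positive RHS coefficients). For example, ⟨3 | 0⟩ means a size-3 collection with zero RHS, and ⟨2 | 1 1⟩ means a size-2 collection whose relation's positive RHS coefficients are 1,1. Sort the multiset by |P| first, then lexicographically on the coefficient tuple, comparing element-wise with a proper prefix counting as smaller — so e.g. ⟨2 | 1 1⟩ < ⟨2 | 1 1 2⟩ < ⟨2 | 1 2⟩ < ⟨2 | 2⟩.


Primitive collections (11):

  {1,5}:  v_{1} + v_{5} = 0 ; sig = ⟨2 | 0⟩
  {2,7}:  v_{2} + v_{7} = 0 ; sig = ⟨2 | 0⟩
  {0,1}:  v_{0} + v_{1} = v_{2} ; sig = ⟨2 | 1⟩
  {0,7}:  v_{0} + v_{7} = v_{5} ; sig = ⟨2 | 1⟩
  {2,5}:  v_{2} + v_{5} = v_{0} ; sig = ⟨2 | 1⟩
  {3,4}:  v_{3} + v_{4} = v_{7} ; sig = ⟨2 | 1⟩
  {1,6}:  v_{1} + v_{6} = v_{4} + v_{7} ; sig = ⟨2 | 1 1⟩
  {2,6}:  v_{2} + v_{6} = v_{4} + v_{5} ; sig = ⟨2 | 1 1⟩
  {0,6}:  v_{0} + v_{6} = v_{4} + 2·v_{5} ; sig = ⟨2 | 1 2⟩
  {3,6}:  v_{3} + v_{6} = v_{5} + 2·v_{7} ; sig = ⟨2 | 1 2⟩
  {4,5,7}:  v_{4} + v_{5} + v_{7} = v_{6} ; sig = ⟨3 | 1⟩

Signatures (|P|; sorted positive RHS coefficients), sorted:
    |P|=2: 10 collections, coeffs (), (), (1), (1), (1), (1), (1,1), (1,1), (1,2), (1,2)
    |P|=3: 1 collection, coeffs (1)


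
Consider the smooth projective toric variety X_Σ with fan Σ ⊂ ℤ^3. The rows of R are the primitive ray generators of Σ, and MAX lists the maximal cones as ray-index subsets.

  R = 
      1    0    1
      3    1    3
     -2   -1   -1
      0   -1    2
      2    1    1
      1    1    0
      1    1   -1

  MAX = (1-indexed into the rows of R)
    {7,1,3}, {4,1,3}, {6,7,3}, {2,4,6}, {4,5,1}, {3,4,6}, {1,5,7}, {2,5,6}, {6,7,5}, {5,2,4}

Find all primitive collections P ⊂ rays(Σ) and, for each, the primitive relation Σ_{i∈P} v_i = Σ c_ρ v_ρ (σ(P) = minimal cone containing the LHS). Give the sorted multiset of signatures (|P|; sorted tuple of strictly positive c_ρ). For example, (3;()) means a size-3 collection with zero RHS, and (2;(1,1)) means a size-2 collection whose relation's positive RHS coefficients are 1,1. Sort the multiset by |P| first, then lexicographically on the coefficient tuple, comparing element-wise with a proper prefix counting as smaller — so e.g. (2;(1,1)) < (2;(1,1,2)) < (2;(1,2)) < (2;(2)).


Σ has 7 primitive collections:

  P={3,5}:  v_{3} + v_{5} = 0  →  sig = (2;())
  P={1,6}:  v_{1} + v_{6} = v_{5}  →  sig = (2;(1))
  P={4,7}:  v_{4} + v_{7} = v_{1}  →  sig = (2;(1))
  P={2,3}:  v_{2} + v_{3} = v_{4} + v_{6}  →  sig = (2;(1,1))
  P={1,2}:  v_{1} + v_{2} = v_{4} + 2·v_{5}  →  sig = (2;(1,2))
  P={2,7}:  v_{2} + v_{7} = 2·v_{5}  →  sig = (2;(2))
  P={4,5,6}:  v_{4} + v_{5} + v_{6} = v_{2}  →  sig = (3;(1))

Signatures (|P|; sorted positive RHS coefficients), sorted:
[(2;()), (2;(1)), (2;(1)), (2;(1,1)), (2;(1,2)), (2;(2)), (3;(1))]


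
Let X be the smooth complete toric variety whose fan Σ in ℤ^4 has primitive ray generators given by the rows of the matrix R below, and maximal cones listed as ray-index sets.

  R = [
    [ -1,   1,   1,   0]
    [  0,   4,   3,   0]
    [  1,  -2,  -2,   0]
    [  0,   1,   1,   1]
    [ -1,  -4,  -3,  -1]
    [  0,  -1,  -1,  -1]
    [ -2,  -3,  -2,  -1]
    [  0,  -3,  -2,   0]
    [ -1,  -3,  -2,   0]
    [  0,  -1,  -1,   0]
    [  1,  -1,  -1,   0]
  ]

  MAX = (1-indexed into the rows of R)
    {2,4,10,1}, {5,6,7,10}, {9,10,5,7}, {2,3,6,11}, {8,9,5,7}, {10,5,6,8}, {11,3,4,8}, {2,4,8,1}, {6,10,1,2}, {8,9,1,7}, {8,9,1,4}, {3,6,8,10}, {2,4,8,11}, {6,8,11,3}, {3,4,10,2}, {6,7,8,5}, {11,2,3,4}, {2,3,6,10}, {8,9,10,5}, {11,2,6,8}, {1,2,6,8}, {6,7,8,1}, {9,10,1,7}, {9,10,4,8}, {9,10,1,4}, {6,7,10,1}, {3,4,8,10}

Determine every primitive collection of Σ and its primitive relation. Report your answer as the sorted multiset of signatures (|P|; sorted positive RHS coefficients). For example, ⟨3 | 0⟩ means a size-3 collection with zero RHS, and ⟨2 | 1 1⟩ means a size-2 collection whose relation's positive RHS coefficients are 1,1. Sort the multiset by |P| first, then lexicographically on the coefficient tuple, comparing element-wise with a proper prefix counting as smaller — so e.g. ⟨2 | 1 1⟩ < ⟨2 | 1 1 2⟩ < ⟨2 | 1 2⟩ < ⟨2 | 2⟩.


21 minimal non-faces of Δ(Σ) (on 11 rays):

  {1,11}:  v_{1} + v_{11} = 0 ; sig = ⟨2 | 0⟩
  {4,6}:  v_{4} + v_{6} = 0 ; sig = ⟨2 | 0⟩
  {1,3}:  v_{1} + v_{3} = v_{10} ; sig = ⟨2 | 1⟩
  {1,5}:  v_{1} + v_{5} = v_{7} ; sig = ⟨2 | 1⟩
  {2,9}:  v_{2} + v_{9} = v_{1} ; sig = ⟨2 | 1⟩
  {4,5}:  v_{4} + v_{5} = v_{9} ; sig = ⟨2 | 1⟩
  {6,9}:  v_{6} + v_{9} = v_{5} ; sig = ⟨2 | 1⟩
  {7,11}:  v_{7} + v_{11} = v_{5} ; sig = ⟨2 | 1⟩
  {10,11}:  v_{10} + v_{11} = v_{3} ; sig = ⟨2 | 1⟩
  {2,5}:  v_{2} + v_{5} = v_{1} + v_{6} ; sig = ⟨2 | 1 1⟩
  {3,7}:  v_{3} + v_{7} = v_{5} + v_{10} ; sig = ⟨2 | 1 1⟩
  {4,7}:  v_{4} + v_{7} = v_{1} + v_{9} ; sig = ⟨2 | 1 1⟩
  {9,11}:  v_{9} + v_{11} = v_{8} + v_{10} ; sig = ⟨2 | 1 1⟩
  {5,11}:  v_{5} + v_{11} = v_{6} + v_{8} + v_{10} ; sig = ⟨2 | 1 1 1⟩
  {3,5}:  v_{3} + v_{5} = v_{6} + v_{8} + 2·v_{10} ; sig = ⟨2 | 1 1 2⟩
  {2,7}:  v_{2} + v_{7} = 2·v_{1} + v_{6} ; sig = ⟨2 | 1 2⟩
  {3,9}:  v_{3} + v_{9} = v_{8} + 2·v_{10} ; sig = ⟨2 | 1 2⟩
  {2,8,10}:  v_{2} + v_{8} + v_{10} = 0 ; sig = ⟨3 | 0⟩
  {1,8,10}:  v_{1} + v_{8} + v_{10} = v_{9} ; sig = ⟨3 | 1⟩
  {2,3,8}:  v_{2} + v_{3} + v_{8} = v_{11} ; sig = ⟨3 | 1⟩
  {7,8,10}:  v_{7} + v_{8} + v_{10} = v_{5} + v_{9} ; sig = ⟨3 | 1 1⟩

Hence PRS(X_Σ) =
[⟨2 | 0⟩, ⟨2 | 0⟩, ⟨2 | 1⟩, ⟨2 | 1⟩, ⟨2 | 1⟩, ⟨2 | 1⟩, ⟨2 | 1⟩, ⟨2 | 1⟩, ⟨2 | 1⟩, ⟨2 | 1 1⟩, ⟨2 | 1 1⟩, ⟨2 | 1 1⟩, ⟨2 | 1 1⟩, ⟨2 | 1 1 1⟩, ⟨2 | 1 1 2⟩, ⟨2 | 1 2⟩, ⟨2 | 1 2⟩, ⟨3 | 0⟩, ⟨3 | 1⟩, ⟨3 | 1⟩, ⟨3 | 1 1⟩]


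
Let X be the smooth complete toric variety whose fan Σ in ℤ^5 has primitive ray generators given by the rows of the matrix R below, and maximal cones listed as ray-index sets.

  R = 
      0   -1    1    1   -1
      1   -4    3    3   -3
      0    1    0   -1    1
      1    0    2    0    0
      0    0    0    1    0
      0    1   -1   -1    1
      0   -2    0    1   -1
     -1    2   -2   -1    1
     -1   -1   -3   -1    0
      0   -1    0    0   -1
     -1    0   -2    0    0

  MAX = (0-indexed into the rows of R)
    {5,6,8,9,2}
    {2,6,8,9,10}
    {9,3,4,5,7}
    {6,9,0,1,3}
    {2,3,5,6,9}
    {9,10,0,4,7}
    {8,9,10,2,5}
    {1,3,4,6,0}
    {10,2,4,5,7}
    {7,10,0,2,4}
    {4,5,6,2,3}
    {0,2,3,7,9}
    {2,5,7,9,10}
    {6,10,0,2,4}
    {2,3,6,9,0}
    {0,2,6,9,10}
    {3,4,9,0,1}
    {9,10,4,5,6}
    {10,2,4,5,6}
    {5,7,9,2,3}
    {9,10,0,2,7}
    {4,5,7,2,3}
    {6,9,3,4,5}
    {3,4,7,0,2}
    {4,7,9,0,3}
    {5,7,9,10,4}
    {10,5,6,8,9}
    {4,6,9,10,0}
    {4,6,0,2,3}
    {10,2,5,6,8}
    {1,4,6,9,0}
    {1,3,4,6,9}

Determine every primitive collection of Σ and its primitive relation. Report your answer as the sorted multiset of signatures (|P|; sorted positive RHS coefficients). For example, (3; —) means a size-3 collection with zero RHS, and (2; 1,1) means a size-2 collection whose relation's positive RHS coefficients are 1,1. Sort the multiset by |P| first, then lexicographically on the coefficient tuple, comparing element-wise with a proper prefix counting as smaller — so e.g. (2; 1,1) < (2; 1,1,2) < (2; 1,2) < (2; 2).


Σ has 15 primitive collections:

  P={0,5}:  v_{0} + v_{5} = 0 ; sig = (2; —)
  P={3,10}:  v_{3} + v_{10} = 0 ; sig = (2; —)
  P={6,7}:  v_{6} + v_{7} = v_{10} ; sig = (2; 1)
  P={1,2}:  v_{1} + v_{2} = v_{0} + v_{3} + v_{6} ; sig = (2; 1,1,1)
  P={1,7}:  v_{1} + v_{7} = v_{0} + v_{4} + v_{9} ; sig = (2; 1,1,1)
  P={4,8}:  v_{4} + v_{8} = v_{5} + v_{6} + v_{10} ; sig = (2; 1,1,1)
  P={0,8}:  v_{0} + v_{8} = v_{2} + v_{6} + v_{9} + v_{10} ; sig = (2; 1,1,1,1)
  P={1,5}:  v_{1} + v_{5} = v_{3} + v_{4} + v_{6} + v_{9} ; sig = (2; 1,1,1,1)
  P={1,10}:  v_{1} + v_{10} = v_{0} + v_{4} + v_{6} + v_{9} ; sig = (2; 1,1,1,1)
  P={3,8}:  v_{3} + v_{8} = v_{2} + v_{5} + v_{6} + v_{9} ; sig = (2; 1,1,1,1)
  P={7,8}:  v_{7} + v_{8} = v_{2} + v_{5} + v_{9} + 2·v_{10} ; sig = (2; 1,1,1,2)
  P={1,8}:  v_{1} + v_{8} = 2·v_{6} + v_{9} ; sig = (2; 1,2)
  P={2,4,9}:  v_{2} + v_{4} + v_{9} = 0 ; sig = (3; —)
  P={0,3,4,6,9}:  v_{0} + v_{3} + v_{4} + v_{6} + v_{9} = v_{1} ; sig = (5; 1)
  P={2,5,6,9,10}:  v_{2} + v_{5} + v_{6} + v_{9} + v_{10} = v_{8} ; sig = (5; 1)

Signatures (|P|; sorted positive RHS coefficients), sorted:
[(2; —), (2; —), (2; 1), (2; 1,1,1), (2; 1,1,1), (2; 1,1,1), (2; 1,1,1,1), (2; 1,1,1,1), (2; 1,1,1,1), (2; 1,1,1,1), (2; 1,1,1,2), (2; 1,2), (3; —), (5; 1), (5; 1)]


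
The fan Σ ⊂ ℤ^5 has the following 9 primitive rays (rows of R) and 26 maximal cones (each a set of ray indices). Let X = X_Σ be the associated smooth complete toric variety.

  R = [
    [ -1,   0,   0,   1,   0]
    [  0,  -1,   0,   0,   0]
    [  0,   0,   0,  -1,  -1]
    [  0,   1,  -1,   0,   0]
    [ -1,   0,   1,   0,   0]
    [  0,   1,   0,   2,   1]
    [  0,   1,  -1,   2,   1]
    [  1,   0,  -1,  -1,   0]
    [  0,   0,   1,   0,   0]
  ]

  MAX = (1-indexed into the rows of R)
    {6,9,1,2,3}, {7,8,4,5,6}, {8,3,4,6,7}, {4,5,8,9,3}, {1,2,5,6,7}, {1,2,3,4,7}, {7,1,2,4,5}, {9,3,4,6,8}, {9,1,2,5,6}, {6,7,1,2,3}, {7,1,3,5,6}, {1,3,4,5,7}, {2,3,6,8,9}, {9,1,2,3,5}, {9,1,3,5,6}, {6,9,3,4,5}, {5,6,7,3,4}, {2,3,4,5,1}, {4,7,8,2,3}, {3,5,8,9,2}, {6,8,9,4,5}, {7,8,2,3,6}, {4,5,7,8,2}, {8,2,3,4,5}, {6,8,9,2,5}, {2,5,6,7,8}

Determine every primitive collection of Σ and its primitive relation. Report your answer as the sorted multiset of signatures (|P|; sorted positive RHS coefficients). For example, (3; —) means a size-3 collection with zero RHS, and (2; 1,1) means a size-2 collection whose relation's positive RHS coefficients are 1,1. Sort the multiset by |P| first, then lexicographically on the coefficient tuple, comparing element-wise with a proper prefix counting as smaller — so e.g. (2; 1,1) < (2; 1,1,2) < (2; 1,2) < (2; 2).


10 collections generate NE(X_Σ); each relation:

  {7,9}:  v_{7} + v_{9} = v_{6}  ⟹  sig = (2; 1)
  {1,8}:  v_{1} + v_{8} = v_{2} + v_{4}  ⟹  sig = (2; 1,1)
  {2,4,9}:  v_{2} + v_{4} + v_{9} = 0  ⟹  sig = (3; —)
  {2,4,6}:  v_{2} + v_{4} + v_{6} = v_{7}  ⟹  sig = (3; 1)
  {1,4,9}:  v_{1} + v_{4} + v_{9} = v_{3} + v_{5} + v_{7}  ⟹  sig = (3; 1,1,1)
  {1,4,6}:  v_{1} + v_{4} + v_{6} = v_{3} + v_{5} + 2·v_{7}  ⟹  sig = (3; 1,1,2)
  {2,3,5,7}:  v_{2} + v_{3} + v_{5} + v_{7} = v_{1}  ⟹  sig = (4; 1)
  {3,5,7,8}:  v_{3} + v_{5} + v_{7} + v_{8} = v_{4}  ⟹  sig = (4; 1)
  {2,3,5,6}:  v_{2} + v_{3} + v_{5} + v_{6} = v_{1} + v_{9}  ⟹  sig = (4; 1,1)
  {3,5,6,8}:  v_{3} + v_{5} + v_{6} + v_{8} = v_{4} + v_{9}  ⟹  sig = (4; 1,1)

so the primitive-relation signature multiset is
[(2; 1), (2; 1,1), (3; —), (3; 1), (3; 1,1,1), (3; 1,1,2), (4; 1), (4; 1), (4; 1,1), (4; 1,1)]


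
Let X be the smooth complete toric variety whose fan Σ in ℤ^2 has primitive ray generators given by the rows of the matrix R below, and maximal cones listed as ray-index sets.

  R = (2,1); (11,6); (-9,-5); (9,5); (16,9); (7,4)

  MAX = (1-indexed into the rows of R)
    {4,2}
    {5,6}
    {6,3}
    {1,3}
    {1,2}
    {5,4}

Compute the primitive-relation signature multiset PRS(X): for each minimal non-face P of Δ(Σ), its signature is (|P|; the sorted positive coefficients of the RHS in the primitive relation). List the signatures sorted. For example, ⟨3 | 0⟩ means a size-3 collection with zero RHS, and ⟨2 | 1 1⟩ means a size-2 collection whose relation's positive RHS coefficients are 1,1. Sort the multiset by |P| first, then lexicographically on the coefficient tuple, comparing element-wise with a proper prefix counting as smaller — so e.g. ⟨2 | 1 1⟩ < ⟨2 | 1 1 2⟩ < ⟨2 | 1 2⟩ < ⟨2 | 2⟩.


9 minimal non-faces of Δ(Σ) (on 6 rays):

  {3,4}:  v_{3} + v_{4} = 0  ⇒ sig = ⟨2 | 0⟩
  {1,4}:  v_{1} + v_{4} = v_{2}  ⇒ sig = ⟨2 | 1⟩
  {1,6}:  v_{1} + v_{6} = v_{4}  ⇒ sig = ⟨2 | 1⟩
  {2,3}:  v_{2} + v_{3} = v_{1}  ⇒ sig = ⟨2 | 1⟩
  {3,5}:  v_{3} + v_{5} = v_{6}  ⇒ sig = ⟨2 | 1⟩
  {4,6}:  v_{4} + v_{6} = v_{5}  ⇒ sig = ⟨2 | 1⟩
  {1,5}:  v_{1} + v_{5} = 2·v_{4}  ⇒ sig = ⟨2 | 2⟩
  {2,6}:  v_{2} + v_{6} = 2·v_{4}  ⇒ sig = ⟨2 | 2⟩
  {2,5}:  v_{2} + v_{5} = 3·v_{4}  ⇒ sig = ⟨2 | 3⟩

Hence PRS(X_Σ) =
    ⟨2 | 0⟩
    ⟨2 | 1⟩
    ⟨2 | 1⟩
    ⟨2 | 1⟩
    ⟨2 | 1⟩
    ⟨2 | 1⟩
    ⟨2 | 2⟩
    ⟨2 | 2⟩
    ⟨2 | 3⟩


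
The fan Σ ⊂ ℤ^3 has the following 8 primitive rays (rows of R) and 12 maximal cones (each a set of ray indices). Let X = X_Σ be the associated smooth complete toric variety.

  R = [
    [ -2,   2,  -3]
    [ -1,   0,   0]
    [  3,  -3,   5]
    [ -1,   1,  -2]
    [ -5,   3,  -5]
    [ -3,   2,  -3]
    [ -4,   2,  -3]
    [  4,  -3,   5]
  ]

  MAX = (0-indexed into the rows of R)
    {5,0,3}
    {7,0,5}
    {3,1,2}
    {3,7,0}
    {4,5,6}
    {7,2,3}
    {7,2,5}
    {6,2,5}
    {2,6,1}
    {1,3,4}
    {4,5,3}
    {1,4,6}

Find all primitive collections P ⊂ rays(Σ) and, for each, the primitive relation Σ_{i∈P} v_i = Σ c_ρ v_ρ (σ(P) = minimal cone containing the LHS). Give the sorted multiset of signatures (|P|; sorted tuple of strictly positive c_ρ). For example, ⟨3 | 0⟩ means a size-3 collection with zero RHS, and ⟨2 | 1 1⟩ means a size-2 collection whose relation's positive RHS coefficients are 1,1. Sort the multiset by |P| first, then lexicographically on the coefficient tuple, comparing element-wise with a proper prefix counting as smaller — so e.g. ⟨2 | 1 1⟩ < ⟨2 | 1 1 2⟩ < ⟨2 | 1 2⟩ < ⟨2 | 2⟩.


Σ has 12 primitive collections:

  P={0,1}:  v_{0} + v_{1} = v_{5} ; sig = ⟨2 | 1⟩
  P={1,5}:  v_{1} + v_{5} = v_{6} ; sig = ⟨2 | 1⟩
  P={1,7}:  v_{1} + v_{7} = v_{2} ; sig = ⟨2 | 1⟩
  P={3,6}:  v_{3} + v_{6} = v_{4} ; sig = ⟨2 | 1⟩
  P={4,7}:  v_{4} + v_{7} = v_{1} ; sig = ⟨2 | 1⟩
  P={0,2}:  v_{0} + v_{2} = v_{5} + v_{7} ; sig = ⟨2 | 1 1⟩
  P={6,7}:  v_{6} + v_{7} = v_{2} + v_{5} ; sig = ⟨2 | 1 1⟩
  P={0,4}:  v_{0} + v_{4} = v_{3} + 2·v_{5} ; sig = ⟨2 | 1 2⟩
  P={0,6}:  v_{0} + v_{6} = 2·v_{5} ; sig = ⟨2 | 2⟩
  P={2,4}:  v_{2} + v_{4} = 2·v_{1} ; sig = ⟨2 | 2⟩
  P={3,5,7}:  v_{3} + v_{5} + v_{7} = 0 ; sig = ⟨3 | 0⟩
  P={2,3,5}:  v_{2} + v_{3} + v_{5} = v_{1} ; sig = ⟨3 | 1⟩

Hence PRS(X_Σ) =
    |P|=2: 10 collections, coeffs (1), (1), (1), (1), (1), (1,1), (1,1), (1,2), (2), (2)
    |P|=3: 2 collections, coeffs (), (1)


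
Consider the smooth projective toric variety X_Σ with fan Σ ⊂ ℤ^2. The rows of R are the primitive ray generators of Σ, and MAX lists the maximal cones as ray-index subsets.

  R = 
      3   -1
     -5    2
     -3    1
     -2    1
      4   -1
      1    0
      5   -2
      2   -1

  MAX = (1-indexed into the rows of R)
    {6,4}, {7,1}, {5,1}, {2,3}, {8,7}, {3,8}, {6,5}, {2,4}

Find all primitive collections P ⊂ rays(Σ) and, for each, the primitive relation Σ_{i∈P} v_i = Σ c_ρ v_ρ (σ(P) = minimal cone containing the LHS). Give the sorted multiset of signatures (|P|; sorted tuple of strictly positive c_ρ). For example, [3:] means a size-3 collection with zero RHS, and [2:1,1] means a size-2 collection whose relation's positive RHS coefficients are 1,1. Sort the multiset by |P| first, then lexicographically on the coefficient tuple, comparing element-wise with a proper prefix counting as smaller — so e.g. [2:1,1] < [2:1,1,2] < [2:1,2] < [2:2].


Δ(Σ) — 8 vertices, 20 min non-faces:

  {1,3}:  v_{1} + v_{3} = 0  ⇒ sig = [2:]
  {2,7}:  v_{2} + v_{7} = 0  ⇒ sig = [2:]
  {4,8}:  v_{4} + v_{8} = 0  ⇒ sig = [2:]
  {1,2}:  v_{1} + v_{2} = v_{4}  ⇒ sig = [2:1]
  {1,4}:  v_{1} + v_{4} = v_{6}  ⇒ sig = [2:1]
  {1,6}:  v_{1} + v_{6} = v_{5}  ⇒ sig = [2:1]
  {1,8}:  v_{1} + v_{8} = v_{7}  ⇒ sig = [2:1]
  {2,8}:  v_{2} + v_{8} = v_{3}  ⇒ sig = [2:1]
  {3,4}:  v_{3} + v_{4} = v_{2}  ⇒ sig = [2:1]
  {3,5}:  v_{3} + v_{5} = v_{6}  ⇒ sig = [2:1]
  {3,6}:  v_{3} + v_{6} = v_{4}  ⇒ sig = [2:1]
  {3,7}:  v_{3} + v_{7} = v_{8}  ⇒ sig = [2:1]
  {4,7}:  v_{4} + v_{7} = v_{1}  ⇒ sig = [2:1]
  {6,8}:  v_{6} + v_{8} = v_{1}  ⇒ sig = [2:1]
  {2,5}:  v_{2} + v_{5} = v_{4} + v_{6}  ⇒ sig = [2:1,1]
  {2,6}:  v_{2} + v_{6} = 2·v_{4}  ⇒ sig = [2:2]
  {4,5}:  v_{4} + v_{5} = 2·v_{6}  ⇒ sig = [2:2]
  {5,8}:  v_{5} + v_{8} = 2·v_{1}  ⇒ sig = [2:2]
  {6,7}:  v_{6} + v_{7} = 2·v_{1}  ⇒ sig = [2:2]
  {5,7}:  v_{5} + v_{7} = 3·v_{1}  ⇒ sig = [2:3]

so the primitive-relation signature multiset is
[[2:], [2:], [2:], [2:1], [2:1], [2:1], [2:1], [2:1], [2:1], [2:1], [2:1], [2:1], [2:1], [2:1], [2:1,1], [2:2], [2:2], [2:2], [2:2], [2:3]]


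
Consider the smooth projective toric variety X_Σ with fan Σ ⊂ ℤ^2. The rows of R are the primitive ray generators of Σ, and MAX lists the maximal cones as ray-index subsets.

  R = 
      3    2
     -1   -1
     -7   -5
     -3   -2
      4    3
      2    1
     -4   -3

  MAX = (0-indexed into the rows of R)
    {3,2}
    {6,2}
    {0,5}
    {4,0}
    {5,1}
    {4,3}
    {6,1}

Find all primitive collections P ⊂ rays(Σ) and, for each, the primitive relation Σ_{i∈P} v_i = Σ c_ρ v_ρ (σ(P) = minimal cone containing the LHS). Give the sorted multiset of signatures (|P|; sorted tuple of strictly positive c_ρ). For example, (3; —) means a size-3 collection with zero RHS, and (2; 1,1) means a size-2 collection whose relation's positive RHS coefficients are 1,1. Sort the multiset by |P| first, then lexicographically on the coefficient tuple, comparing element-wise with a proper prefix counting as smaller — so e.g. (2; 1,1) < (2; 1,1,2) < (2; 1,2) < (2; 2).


|primitive collections| = 14. Relations:

  • {0,3}:  v_{0} + v_{3} = 0 ; sig = (2; —)
  • {4,6}:  v_{4} + v_{6} = 0 ; sig = (2; —)
  • {0,1}:  v_{0} + v_{1} = v_{5} ; sig = (2; 1)
  • {0,2}:  v_{0} + v_{2} = v_{6} ; sig = (2; 1)
  • {0,6}:  v_{0} + v_{6} = v_{1} ; sig = (2; 1)
  • {1,3}:  v_{1} + v_{3} = v_{6} ; sig = (2; 1)
  • {1,4}:  v_{1} + v_{4} = v_{0} ; sig = (2; 1)
  • {2,4}:  v_{2} + v_{4} = v_{3} ; sig = (2; 1)
  • {3,5}:  v_{3} + v_{5} = v_{1} ; sig = (2; 1)
  • {3,6}:  v_{3} + v_{6} = v_{2} ; sig = (2; 1)
  • {2,5}:  v_{2} + v_{5} = v_{1} + v_{6} ; sig = (2; 1,1)
  • {1,2}:  v_{1} + v_{2} = 2·v_{6} ; sig = (2; 2)
  • {4,5}:  v_{4} + v_{5} = 2·v_{0} ; sig = (2; 2)
  • {5,6}:  v_{5} + v_{6} = 2·v_{1} ; sig = (2; 2)

Sorted signature multiset PRS(X):
{ (2; —) ×2,  (2; 1) ×8,  (2; 1,1),  (2; 2) ×3 }


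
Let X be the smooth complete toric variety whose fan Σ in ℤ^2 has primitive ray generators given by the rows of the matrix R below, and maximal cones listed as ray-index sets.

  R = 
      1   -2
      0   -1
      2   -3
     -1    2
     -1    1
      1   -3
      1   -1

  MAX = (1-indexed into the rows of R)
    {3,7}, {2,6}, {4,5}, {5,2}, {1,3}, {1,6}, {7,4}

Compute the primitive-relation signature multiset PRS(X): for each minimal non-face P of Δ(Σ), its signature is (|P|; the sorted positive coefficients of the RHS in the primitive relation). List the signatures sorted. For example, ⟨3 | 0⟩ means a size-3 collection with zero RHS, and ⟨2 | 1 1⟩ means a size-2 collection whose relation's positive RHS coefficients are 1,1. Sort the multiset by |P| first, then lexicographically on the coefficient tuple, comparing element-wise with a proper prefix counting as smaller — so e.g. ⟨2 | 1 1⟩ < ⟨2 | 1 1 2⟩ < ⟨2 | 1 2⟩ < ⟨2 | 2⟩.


|primitive collections| = 14. Relations:

  • {1,4}:  v_{1} + v_{4} = 0 — sig = ⟨2 | 0⟩
  • {5,7}:  v_{5} + v_{7} = 0 — sig = ⟨2 | 0⟩
  • {1,2}:  v_{1} + v_{2} = v_{6} — sig = ⟨2 | 1⟩
  • {1,5}:  v_{1} + v_{5} = v_{2} — sig = ⟨2 | 1⟩
  • {1,7}:  v_{1} + v_{7} = v_{3} — sig = ⟨2 | 1⟩
  • {2,4}:  v_{2} + v_{4} = v_{5} — sig = ⟨2 | 1⟩
  • {2,7}:  v_{2} + v_{7} = v_{1} — sig = ⟨2 | 1⟩
  • {3,4}:  v_{3} + v_{4} = v_{7} — sig = ⟨2 | 1⟩
  • {3,5}:  v_{3} + v_{5} = v_{1} — sig = ⟨2 | 1⟩
  • {4,6}:  v_{4} + v_{6} = v_{2} — sig = ⟨2 | 1⟩
  • {2,3}:  v_{2} + v_{3} = 2·v_{1} — sig = ⟨2 | 2⟩
  • {5,6}:  v_{5} + v_{6} = 2·v_{2} — sig = ⟨2 | 2⟩
  • {6,7}:  v_{6} + v_{7} = 2·v_{1} — sig = ⟨2 | 2⟩
  • {3,6}:  v_{3} + v_{6} = 3·v_{1} — sig = ⟨2 | 3⟩

so the primitive-relation signature multiset is
[⟨2 | 0⟩, ⟨2 | 0⟩, ⟨2 | 1⟩, ⟨2 | 1⟩, ⟨2 | 1⟩, ⟨2 | 1⟩, ⟨2 | 1⟩, ⟨2 | 1⟩, ⟨2 | 1⟩, ⟨2 | 1⟩, ⟨2 | 2⟩, ⟨2 | 2⟩, ⟨2 | 2⟩, ⟨2 | 3⟩]


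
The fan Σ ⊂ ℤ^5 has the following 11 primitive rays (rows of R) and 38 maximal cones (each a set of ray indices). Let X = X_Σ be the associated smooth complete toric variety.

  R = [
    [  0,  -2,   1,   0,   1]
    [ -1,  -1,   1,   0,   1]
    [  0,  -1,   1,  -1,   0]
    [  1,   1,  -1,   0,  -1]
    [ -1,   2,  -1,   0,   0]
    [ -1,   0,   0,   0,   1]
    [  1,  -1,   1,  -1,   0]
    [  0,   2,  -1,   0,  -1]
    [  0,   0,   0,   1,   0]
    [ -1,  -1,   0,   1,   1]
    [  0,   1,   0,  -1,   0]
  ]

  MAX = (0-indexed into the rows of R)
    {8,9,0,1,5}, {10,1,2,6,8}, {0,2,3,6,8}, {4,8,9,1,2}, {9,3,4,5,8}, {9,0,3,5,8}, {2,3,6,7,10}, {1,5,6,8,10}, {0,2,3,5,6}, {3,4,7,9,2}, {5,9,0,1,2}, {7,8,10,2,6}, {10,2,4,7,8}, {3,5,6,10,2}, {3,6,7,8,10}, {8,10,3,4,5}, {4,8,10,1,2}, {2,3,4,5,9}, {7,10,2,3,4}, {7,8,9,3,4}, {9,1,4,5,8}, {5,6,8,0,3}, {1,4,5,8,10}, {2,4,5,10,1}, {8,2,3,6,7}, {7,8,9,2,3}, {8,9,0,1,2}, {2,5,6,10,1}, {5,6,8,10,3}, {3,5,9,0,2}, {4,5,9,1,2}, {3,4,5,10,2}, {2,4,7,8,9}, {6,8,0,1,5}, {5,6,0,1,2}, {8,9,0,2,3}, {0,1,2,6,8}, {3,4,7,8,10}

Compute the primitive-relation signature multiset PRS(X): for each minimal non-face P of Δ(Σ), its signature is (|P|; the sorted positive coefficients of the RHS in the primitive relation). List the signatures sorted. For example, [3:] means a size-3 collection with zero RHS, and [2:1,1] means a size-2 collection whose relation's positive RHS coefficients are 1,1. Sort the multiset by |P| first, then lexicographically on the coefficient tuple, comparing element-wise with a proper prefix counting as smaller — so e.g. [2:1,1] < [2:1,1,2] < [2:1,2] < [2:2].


Primitive collections (12):

  P={0,7}:  v_{0} + v_{7} = 0  →  sig = [2:]
  P={1,3}:  v_{1} + v_{3} = 0  →  sig = [2:]
  P={0,4}:  v_{0} + v_{4} = v_{5}  →  sig = [2:1]
  P={4,6}:  v_{4} + v_{6} = v_{10}  →  sig = [2:1]
  P={5,7}:  v_{5} + v_{7} = v_{4}  →  sig = [2:1]
  P={6,9}:  v_{6} + v_{9} = v_{0}  →  sig = [2:1]
  P={9,10}:  v_{9} + v_{10} = v_{5}  →  sig = [2:1]
  P={0,10}:  v_{0} + v_{10} = v_{5} + v_{6}  →  sig = [2:1,1]
  P={1,7}:  v_{1} + v_{7} = v_{2} + v_{4} + v_{8}  →  sig = [2:1,1,1]
  P={2,5,8}:  v_{2} + v_{5} + v_{8} = v_{1}  →  sig = [3:1]
  P={2,3,4,8}:  v_{2} + v_{3} + v_{4} + v_{8} = v_{7}  →  sig = [4:1]
  P={2,3,8,10}:  v_{2} + v_{3} + v_{8} + v_{10} = v_{6} + v_{7}  →  sig = [4:1,1]

Hence PRS(X_Σ) =
{ [2:] ×2,  [2:1] ×5,  [2:1,1],  [2:1,1,1],  [3:1],  [4:1],  [4:1,1] }


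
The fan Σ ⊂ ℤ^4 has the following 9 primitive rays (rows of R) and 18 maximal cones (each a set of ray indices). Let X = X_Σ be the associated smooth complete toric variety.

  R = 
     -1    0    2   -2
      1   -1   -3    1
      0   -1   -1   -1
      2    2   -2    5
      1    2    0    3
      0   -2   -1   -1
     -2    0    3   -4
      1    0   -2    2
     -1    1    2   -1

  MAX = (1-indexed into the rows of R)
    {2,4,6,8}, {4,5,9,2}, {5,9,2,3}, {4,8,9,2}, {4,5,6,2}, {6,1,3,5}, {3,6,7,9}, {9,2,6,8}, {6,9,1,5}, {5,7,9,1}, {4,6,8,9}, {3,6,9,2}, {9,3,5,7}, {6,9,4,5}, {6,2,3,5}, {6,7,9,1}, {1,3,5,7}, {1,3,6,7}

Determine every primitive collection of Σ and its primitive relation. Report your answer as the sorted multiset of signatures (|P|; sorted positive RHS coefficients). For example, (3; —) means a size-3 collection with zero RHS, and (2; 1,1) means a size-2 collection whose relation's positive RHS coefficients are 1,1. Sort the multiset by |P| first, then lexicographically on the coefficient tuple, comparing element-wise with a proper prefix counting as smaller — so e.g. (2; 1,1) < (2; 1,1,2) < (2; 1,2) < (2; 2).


Minimal non-faces — 14 found among 9 rays, 18 max cones:

  {1,8}:  v_{1} + v_{8} = 0 — sig = (2; —)
  {1,2}:  v_{1} + v_{2} = v_{3} — sig = (2; 1)
  {1,4}:  v_{1} + v_{4} = v_{5} — sig = (2; 1)
  {3,8}:  v_{3} + v_{8} = v_{2} — sig = (2; 1)
  {5,8}:  v_{5} + v_{8} = v_{4} — sig = (2; 1)
  {3,4}:  v_{3} + v_{4} = v_{2} + v_{5} — sig = (2; 1,1)
  {7,8}:  v_{7} + v_{8} = v_{3} + v_{9} — sig = (2; 1,1)
  {4,7}:  v_{4} + v_{7} = v_{3} + v_{5} + v_{9} — sig = (2; 1,1,1)
  {2,7}:  v_{2} + v_{7} = 2·v_{3} + v_{9} — sig = (2; 1,2)
  {1,3,9}:  v_{1} + v_{3} + v_{9} = v_{7} — sig = (3; 1)
  {5,6,7}:  v_{5} + v_{6} + v_{7} = v_{1} — sig = (3; 1)
  {3,5,6,9}:  v_{3} + v_{5} + v_{6} + v_{9} = 0 — sig = (4; —)
  {2,5,6,9}:  v_{2} + v_{5} + v_{6} + v_{9} = v_{8} — sig = (4; 1)
  {2,4,6,9}:  v_{2} + v_{4} + v_{6} + v_{9} = 2·v_{8} — sig = (4; 2)

Hence PRS(X_Σ) =
{ (2; —),  (2; 1) ×4,  (2; 1,1) ×2,  (2; 1,1,1),  (2; 1,2),  (3; 1) ×2,  (4; —),  (4; 1),  (4; 2) }


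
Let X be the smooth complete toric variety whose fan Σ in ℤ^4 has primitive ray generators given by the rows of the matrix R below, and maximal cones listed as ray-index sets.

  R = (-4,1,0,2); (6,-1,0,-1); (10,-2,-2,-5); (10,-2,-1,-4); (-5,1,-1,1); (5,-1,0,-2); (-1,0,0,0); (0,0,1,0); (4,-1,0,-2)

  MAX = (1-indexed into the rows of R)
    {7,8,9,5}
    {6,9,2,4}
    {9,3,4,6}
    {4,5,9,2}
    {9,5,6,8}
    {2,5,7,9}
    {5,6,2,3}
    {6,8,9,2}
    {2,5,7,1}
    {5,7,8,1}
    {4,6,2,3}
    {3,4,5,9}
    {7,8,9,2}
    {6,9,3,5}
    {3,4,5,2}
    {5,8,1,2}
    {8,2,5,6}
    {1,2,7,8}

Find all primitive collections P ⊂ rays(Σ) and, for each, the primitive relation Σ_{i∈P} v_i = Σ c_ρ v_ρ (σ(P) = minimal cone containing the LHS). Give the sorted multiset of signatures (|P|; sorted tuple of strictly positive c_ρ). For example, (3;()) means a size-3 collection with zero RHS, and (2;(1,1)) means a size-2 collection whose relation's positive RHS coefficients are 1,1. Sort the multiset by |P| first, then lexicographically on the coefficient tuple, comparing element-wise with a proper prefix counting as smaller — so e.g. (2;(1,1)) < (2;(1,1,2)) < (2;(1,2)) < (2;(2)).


Minimal non-faces — 14 found among 9 rays, 18 max cones:

  • {1,9}:  v_{1} + v_{9} = 0  ⇒ sig = (2;())
  • {6,7}:  v_{6} + v_{7} = v_{9}  ⇒ sig = (2;(1))
  • {1,4}:  v_{1} + v_{4} = v_{2} + v_{5} + v_{6}  ⇒ sig = (2;(1,1,1))
  • {1,6}:  v_{1} + v_{6} = v_{2} + v_{5} + v_{8}  ⇒ sig = (2;(1,1,1))
  • {3,7}:  v_{3} + v_{7} = v_{4} + v_{5} + v_{9}  ⇒ sig = (2;(1,1,1))
  • {4,7}:  v_{4} + v_{7} = v_{2} + v_{5} + 2·v_{9}  ⇒ sig = (2;(1,1,2))
  • {1,3}:  v_{1} + v_{3} = v_{2} + 2·v_{5} + 2·v_{6}  ⇒ sig = (2;(1,2,2))
  • {3,8}:  v_{3} + v_{8} = v_{5} + 3·v_{6}  ⇒ sig = (2;(1,3))
  • {4,8}:  v_{4} + v_{8} = 2·v_{6}  ⇒ sig = (2;(2))
  • {4,5,6}:  v_{4} + v_{5} + v_{6} = v_{3}  ⇒ sig = (3;(1))
  • {2,3,9}:  v_{2} + v_{3} + v_{9} = 2·v_{4}  ⇒ sig = (3;(2))
  • {2,5,7,8}:  v_{2} + v_{5} + v_{7} + v_{8} = 0  ⇒ sig = (4;())
  • {2,5,6,9}:  v_{2} + v_{5} + v_{6} + v_{9} = v_{4}  ⇒ sig = (4;(1))
  • {2,5,8,9}:  v_{2} + v_{5} + v_{8} + v_{9} = v_{6}  ⇒ sig = (4;(1))

so the primitive-relation signature multiset is
[(2;()), (2;(1)), (2;(1,1,1)), (2;(1,1,1)), (2;(1,1,1)), (2;(1,1,2)), (2;(1,2,2)), (2;(1,3)), (2;(2)), (3;(1)), (3;(2)), (4;()), (4;(1)), (4;(1))]


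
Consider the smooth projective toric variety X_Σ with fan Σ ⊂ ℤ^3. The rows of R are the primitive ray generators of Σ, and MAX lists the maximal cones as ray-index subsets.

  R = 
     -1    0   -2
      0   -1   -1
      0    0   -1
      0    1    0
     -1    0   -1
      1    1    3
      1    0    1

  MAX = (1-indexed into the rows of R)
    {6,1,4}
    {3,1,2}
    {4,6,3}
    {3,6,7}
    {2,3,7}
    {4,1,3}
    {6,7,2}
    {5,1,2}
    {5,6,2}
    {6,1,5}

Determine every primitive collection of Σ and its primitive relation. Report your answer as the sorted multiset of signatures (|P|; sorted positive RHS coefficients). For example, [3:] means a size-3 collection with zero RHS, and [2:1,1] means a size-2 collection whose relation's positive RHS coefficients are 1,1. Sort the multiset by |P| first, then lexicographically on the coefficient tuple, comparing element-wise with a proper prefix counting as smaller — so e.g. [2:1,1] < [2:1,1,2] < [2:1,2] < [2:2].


The 9 primitive collections of Σ (r=7, n=3):

  {5,7}:  v_{5} + v_{7} = 0  →  sig = [2:]
  {1,7}:  v_{1} + v_{7} = v_{3}  →  sig = [2:1]
  {2,4}:  v_{2} + v_{4} = v_{3}  →  sig = [2:1]
  {3,5}:  v_{3} + v_{5} = v_{1}  →  sig = [2:1]
  {4,5}:  v_{4} + v_{5} = 2·v_{1} + v_{6}  →  sig = [2:1,2]
  {4,7}:  v_{4} + v_{7} = 2·v_{3} + v_{6}  →  sig = [2:1,2]
  {1,2,6}:  v_{1} + v_{2} + v_{6} = 0  →  sig = [3:]
  {1,3,6}:  v_{1} + v_{3} + v_{6} = v_{4}  →  sig = [3:1]
  {2,3,6}:  v_{2} + v_{3} + v_{6} = v_{7}  →  sig = [3:1]

Sorted signature multiset PRS(X):
    [2:]
    [2:1]
    [2:1]
    [2:1]
    [2:1,2]
    [2:1,2]
    [3:]
    [3:1]
    [3:1]


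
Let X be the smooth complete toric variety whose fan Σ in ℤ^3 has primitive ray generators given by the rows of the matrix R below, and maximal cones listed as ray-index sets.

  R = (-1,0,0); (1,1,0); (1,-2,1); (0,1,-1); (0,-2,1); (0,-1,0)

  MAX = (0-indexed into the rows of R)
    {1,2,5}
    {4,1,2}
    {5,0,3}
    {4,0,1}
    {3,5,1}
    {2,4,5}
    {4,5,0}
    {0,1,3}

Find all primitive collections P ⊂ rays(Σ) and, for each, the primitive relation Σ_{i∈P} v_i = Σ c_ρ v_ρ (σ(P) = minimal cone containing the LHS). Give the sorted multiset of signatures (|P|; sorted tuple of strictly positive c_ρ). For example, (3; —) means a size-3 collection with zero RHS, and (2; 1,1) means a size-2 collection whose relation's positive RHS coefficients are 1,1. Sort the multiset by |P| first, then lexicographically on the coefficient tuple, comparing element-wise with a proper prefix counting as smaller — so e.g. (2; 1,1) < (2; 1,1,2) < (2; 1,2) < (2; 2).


The 5 primitive collections of Σ (r=6, n=3):

  • {0,2}:  v_{0} + v_{2} = v_{4}  so sig = (2; 1)
  • {3,4}:  v_{3} + v_{4} = v_{5}  so sig = (2; 1)
  • {2,3}:  v_{2} + v_{3} = v_{1} + 2·v_{5}  so sig = (2; 1,2)
  • {0,1,5}:  v_{0} + v_{1} + v_{5} = 0  so sig = (3; —)
  • {1,4,5}:  v_{1} + v_{4} + v_{5} = v_{2}  so sig = (3; 1)

Signatures (|P|; sorted positive RHS coefficients), sorted:
    |P|=2: 3 collections, coeffs (1), (1), (1,2)
    |P|=3: 2 collections, coeffs (), (1)


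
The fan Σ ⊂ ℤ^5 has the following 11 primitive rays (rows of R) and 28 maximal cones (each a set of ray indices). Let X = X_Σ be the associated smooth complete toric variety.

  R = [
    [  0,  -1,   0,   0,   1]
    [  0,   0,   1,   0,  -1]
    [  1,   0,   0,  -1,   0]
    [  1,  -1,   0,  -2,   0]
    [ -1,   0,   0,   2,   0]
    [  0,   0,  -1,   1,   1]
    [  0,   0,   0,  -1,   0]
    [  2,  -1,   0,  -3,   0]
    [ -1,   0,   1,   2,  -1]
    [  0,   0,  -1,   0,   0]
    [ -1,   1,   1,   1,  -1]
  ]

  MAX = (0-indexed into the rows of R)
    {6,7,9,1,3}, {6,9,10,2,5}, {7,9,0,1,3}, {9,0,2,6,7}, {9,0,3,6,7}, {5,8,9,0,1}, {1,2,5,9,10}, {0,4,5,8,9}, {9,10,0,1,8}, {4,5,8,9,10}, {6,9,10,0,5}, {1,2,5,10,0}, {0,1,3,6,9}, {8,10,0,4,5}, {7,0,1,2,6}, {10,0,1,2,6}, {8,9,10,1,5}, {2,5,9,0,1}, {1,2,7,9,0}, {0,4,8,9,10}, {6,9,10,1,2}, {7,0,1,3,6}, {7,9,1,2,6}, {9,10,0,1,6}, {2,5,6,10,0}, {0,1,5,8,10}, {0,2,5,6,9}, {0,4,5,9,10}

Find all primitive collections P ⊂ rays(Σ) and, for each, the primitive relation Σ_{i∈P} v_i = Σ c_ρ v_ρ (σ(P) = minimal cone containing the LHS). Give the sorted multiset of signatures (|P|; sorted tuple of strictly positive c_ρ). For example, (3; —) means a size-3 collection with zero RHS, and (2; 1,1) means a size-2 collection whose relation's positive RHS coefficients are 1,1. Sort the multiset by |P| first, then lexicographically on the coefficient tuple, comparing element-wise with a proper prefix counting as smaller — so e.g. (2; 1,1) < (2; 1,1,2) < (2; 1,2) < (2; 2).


Σ has 20 primitive collections:

  • {1,4}:  v_{1} + v_{4} = v_{8}  ⟹  sig = (2; 1)
  • {2,3}:  v_{2} + v_{3} = v_{7}  ⟹  sig = (2; 1)
  • {2,4}:  v_{2} + v_{4} = v_{1} + v_{5}  ⟹  sig = (2; 1,1)
  • {3,10}:  v_{3} + v_{10} = v_{1} + v_{6}  ⟹  sig = (2; 1,1)
  • {3,4}:  v_{3} + v_{4} = v_{0} + v_{1} + v_{9}  ⟹  sig = (2; 1,1,1)
  • {3,5}:  v_{3} + v_{5} = v_{0} + v_{2} + v_{9}  ⟹  sig = (2; 1,1,1)
  • {4,6}:  v_{4} + v_{6} = v_{0} + v_{9} + v_{10}  ⟹  sig = (2; 1,1,1)
  • {7,10}:  v_{7} + v_{10} = v_{1} + v_{2} + v_{6}  ⟹  sig = (2; 1,1,1)
  • {4,7}:  v_{4} + v_{7} = v_{0} + v_{1} + v_{2} + v_{9}  ⟹  sig = (2; 1,1,1,1)
  • {6,8}:  v_{6} + v_{8} = v_{0} + v_{1} + v_{9} + v_{10}  ⟹  sig = (2; 1,1,1,1)
  • {7,8}:  v_{7} + v_{8} = v_{0} + 2·v_{1} + v_{2} + v_{9}  ⟹  sig = (2; 1,1,1,2)
  • {3,8}:  v_{3} + v_{8} = v_{0} + 2·v_{1} + v_{9}  ⟹  sig = (2; 1,1,2)
  • {5,7}:  v_{5} + v_{7} = v_{0} + 2·v_{2} + v_{9}  ⟹  sig = (2; 1,1,2)
  • {2,8}:  v_{2} + v_{8} = 2·v_{1} + v_{5}  ⟹  sig = (2; 1,2)
  • {1,5,6}:  v_{1} + v_{5} + v_{6} = 0  ⟹  sig = (3; —)
  • {0,2,9,10}:  v_{0} + v_{2} + v_{9} + v_{10} = 0  ⟹  sig = (4; —)
  • {0,1,2,6,9}:  v_{0} + v_{1} + v_{2} + v_{6} + v_{9} = v_{3}  ⟹  sig = (5; 1)
  • {0,1,5,9,10}:  v_{0} + v_{1} + v_{5} + v_{9} + v_{10} = v_{4}  ⟹  sig = (5; 1)
  • {0,1,6,7,9}:  v_{0} + v_{1} + v_{6} + v_{7} + v_{9} = 2·v_{3}  ⟹  sig = (5; 2)
  • {0,5,8,9,10}:  v_{0} + v_{5} + v_{8} + v_{9} + v_{10} = 2·v_{4}  ⟹  sig = (5; 2)

Hence PRS(X_Σ) =
    |P|=2: 14 collections, coeffs (1), (1), (1,1), (1,1), (1,1,1), (1,1,1), (1,1,1), (1,1,1), (1,1,1,1), (1,1,1,1), (1,1,1,2), (1,1,2), (1,1,2), (1,2)
    |P|=3: 1 collection, coeffs ()
    |P|=4: 1 collection, coeffs ()
    |P|=5: 4 collections, coeffs (1), (1), (2), (2)
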